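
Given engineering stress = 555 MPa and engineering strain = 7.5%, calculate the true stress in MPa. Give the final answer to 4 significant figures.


sigma_true = sigma_eng * (1 + epsilon_eng)
sigma_true = 555 * (1 + 0.075)
sigma_true = 596.6 MPa


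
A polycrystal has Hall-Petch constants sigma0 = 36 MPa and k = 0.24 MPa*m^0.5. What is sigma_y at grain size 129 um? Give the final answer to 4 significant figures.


sigma_y = sigma0 + k / sqrt(d)
d = 129 um = 1.29e-04 m
sigma_y = 36 + 0.24 / sqrt(1.29e-04)
sigma_y = 57.13 MPa


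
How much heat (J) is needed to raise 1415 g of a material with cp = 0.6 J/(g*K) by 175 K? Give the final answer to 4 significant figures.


Q = m * cp * dT
Q = 1415 * 0.6 * 175
Q = 148600 J


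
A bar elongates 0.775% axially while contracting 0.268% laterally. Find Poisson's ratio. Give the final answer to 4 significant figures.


nu = -epsilon_lat / epsilon_axial
Lateral strain is contraction (negative), so using magnitudes:
nu = 0.268 / 0.775
nu = 0.3458


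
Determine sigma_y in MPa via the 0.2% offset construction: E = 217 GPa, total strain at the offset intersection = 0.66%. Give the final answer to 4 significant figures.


Offset strain = 0.002
Elastic strain at yield = total_strain - offset = 6.6e-03 - 0.002 = 4.6e-03
sigma_y = E * elastic_strain = 217000 * 4.6e-03
sigma_y = 998.2 MPa


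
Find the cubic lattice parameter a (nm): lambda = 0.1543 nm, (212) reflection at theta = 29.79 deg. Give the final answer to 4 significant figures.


d = lambda / (2*sin(theta))
d = 0.1543 / (2*sin(29.79 deg))
d = 0.155287 nm
a = d * sqrt(h^2+k^2+l^2) = 0.155287 * sqrt(9)
a = 0.4659 nm


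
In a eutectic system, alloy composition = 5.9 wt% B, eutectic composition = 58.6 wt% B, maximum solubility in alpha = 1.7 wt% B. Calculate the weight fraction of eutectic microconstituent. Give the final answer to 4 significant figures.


f_primary = (C_e - C0) / (C_e - C_alpha_max)
f_primary = (58.6 - 5.9) / (58.6 - 1.7)
f_primary = 0.926186
f_eutectic = 1 - 0.926186 = 0.07381


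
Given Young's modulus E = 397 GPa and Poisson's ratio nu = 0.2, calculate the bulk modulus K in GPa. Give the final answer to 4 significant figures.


K = E / (3*(1-2*nu))
K = 397 / (3*(1-2*0.2))
K = 220.6 GPa


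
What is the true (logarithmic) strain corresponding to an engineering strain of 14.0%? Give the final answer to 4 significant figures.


epsilon_true = ln(1 + epsilon_eng)
epsilon_true = ln(1 + 0.14)
epsilon_true = 0.131


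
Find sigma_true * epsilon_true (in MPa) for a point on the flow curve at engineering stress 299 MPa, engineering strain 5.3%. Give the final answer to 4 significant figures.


sigma_true = sigma_eng * (1 + epsilon_eng)
sigma_true = 299 * (1 + 0.053) = 314.847 MPa
epsilon_true = ln(1 + epsilon_eng)
epsilon_true = ln(1 + 0.053) = 0.0516432
sigma_true * epsilon_true = 314.847 * 0.0516432 = 16.26 MPa


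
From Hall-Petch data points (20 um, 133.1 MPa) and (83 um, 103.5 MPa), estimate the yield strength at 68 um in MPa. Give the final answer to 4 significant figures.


sigma_y = sigma0 + k / sqrt(d)
1/sqrt(d1) = 1/sqrt(2e-05) = 223.607;  1/sqrt(d2) = 109.764
k = (sigma1 - sigma2) / (1/sqrt(d1) - 1/sqrt(d2)) = (133.1 - 103.5) / (223.607 - 109.764) = 0.260008 MPa*m^0.5
sigma0 = sigma1 - k/sqrt(d1) = 133.1 - 0.260008*223.607 = 74.9604 MPa
sigma_y(d3) = 74.9604 + 0.260008 / sqrt(6.8e-05) = 106.5 MPa


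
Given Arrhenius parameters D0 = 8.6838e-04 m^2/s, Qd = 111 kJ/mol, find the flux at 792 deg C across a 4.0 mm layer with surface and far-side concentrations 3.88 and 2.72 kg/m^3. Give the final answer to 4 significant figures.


Step 1: D = D0 * exp(-Qd/(R*T))
T = 792 + 273.15 = 1065.15 K
D = 8.6838e-04 * exp(-111e3 / (8.314 * 1065.15)) = 3.12684e-09 m^2/s
Step 2: J = D * (C1 - C2) / dx
J = 3.12684e-09 * (3.88 - 2.72) / 4e-03
J = 9.068e-07 kg/(m^2*s)


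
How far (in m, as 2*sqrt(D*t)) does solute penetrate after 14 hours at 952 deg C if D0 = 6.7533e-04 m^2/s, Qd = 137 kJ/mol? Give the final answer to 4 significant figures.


Step 1: D = D0 * exp(-Qd/(R*T))
T = 1225.15 K
D = 6.7533e-04 * exp(-137e3 / (8.314 * 1225.15)) = 9.73349e-10 m^2/s
Step 2: L = 2*sqrt(D*t)
t = 14 h = 50400 s
L = 2*sqrt(9.73349e-10 * 50400) = 0.01401 m


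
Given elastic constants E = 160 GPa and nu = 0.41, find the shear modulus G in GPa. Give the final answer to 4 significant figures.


G = E / (2*(1+nu))
G = 160 / (2*(1+0.41))
G = 56.74 GPa


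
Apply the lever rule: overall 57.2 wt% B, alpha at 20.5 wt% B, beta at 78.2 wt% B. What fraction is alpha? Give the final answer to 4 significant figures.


f_alpha = (C_beta - C0) / (C_beta - C_alpha)
f_alpha = (78.2 - 57.2) / (78.2 - 20.5)
f_alpha = 0.364


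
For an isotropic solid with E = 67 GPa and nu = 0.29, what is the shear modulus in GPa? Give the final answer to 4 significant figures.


G = E / (2*(1+nu))
G = 67 / (2*(1+0.29))
G = 25.97 GPa


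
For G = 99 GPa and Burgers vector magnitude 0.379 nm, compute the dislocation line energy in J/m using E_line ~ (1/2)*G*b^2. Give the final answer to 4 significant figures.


E = G*b^2/2
b = 0.379 nm = 3.79e-10 m
G = 99 GPa = 9.9e+10 Pa
E = 0.5 * 9.9e+10 * (3.79e-10)^2
E = 7.11e-09 J/m


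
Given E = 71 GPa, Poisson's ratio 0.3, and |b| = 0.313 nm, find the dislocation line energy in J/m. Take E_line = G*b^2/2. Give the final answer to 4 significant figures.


Step 1: G = E / (2*(1+nu))
G = 71 / (2*(1+0.3)) = 27.3077 GPa = 2.73077e+10 Pa
Step 2: E_line = G*b^2/2
b = 0.313 nm = 3.13e-10 m
E_line = 0.5 * 2.73077e+10 * (3.13e-10)^2 = 1.338e-09 J/m


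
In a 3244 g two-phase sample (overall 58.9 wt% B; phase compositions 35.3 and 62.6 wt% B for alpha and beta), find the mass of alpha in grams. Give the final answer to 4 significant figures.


f_alpha = (C_beta - C0) / (C_beta - C_alpha)
f_alpha = (62.6 - 58.9) / (62.6 - 35.3) = 0.135531
m_alpha = f_alpha * m_total = 0.135531 * 3244 = 439.7 g


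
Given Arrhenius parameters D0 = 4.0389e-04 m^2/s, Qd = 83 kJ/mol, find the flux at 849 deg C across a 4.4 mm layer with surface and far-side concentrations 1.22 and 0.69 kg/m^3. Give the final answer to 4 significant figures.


Step 1: D = D0 * exp(-Qd/(R*T))
T = 849 + 273.15 = 1122.15 K
D = 4.0389e-04 * exp(-83e3 / (8.314 * 1122.15)) = 5.52816e-08 m^2/s
Step 2: J = D * (C1 - C2) / dx
J = 5.52816e-08 * (1.22 - 0.69) / 4.4e-03
J = 6.659e-06 kg/(m^2*s)


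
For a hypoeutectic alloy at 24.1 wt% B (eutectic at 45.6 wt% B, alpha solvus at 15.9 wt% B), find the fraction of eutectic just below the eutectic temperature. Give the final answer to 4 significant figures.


f_primary = (C_e - C0) / (C_e - C_alpha_max)
f_primary = (45.6 - 24.1) / (45.6 - 15.9)
f_primary = 0.723906
f_eutectic = 1 - 0.723906 = 0.2761


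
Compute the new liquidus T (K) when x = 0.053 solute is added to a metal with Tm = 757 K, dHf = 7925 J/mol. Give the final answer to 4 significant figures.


dT = R*Tm^2*x / dHf
dT = 8.314 * 757^2 * 0.053 / 7925
dT = 31.8624 K
T_new = 757 - 31.8624 = 725.1 K


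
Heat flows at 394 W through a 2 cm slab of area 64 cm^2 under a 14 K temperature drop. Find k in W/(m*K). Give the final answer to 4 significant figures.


k = Q*L / (A*dT)
L = 0.02 m, A = 6.4e-03 m^2
k = 394 * 0.02 / (6.4e-03 * 14)
k = 87.95 W/(m*K)


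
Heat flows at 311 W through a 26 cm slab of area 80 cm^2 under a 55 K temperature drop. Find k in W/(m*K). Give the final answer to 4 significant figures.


k = Q*L / (A*dT)
L = 0.26 m, A = 8e-03 m^2
k = 311 * 0.26 / (8e-03 * 55)
k = 183.8 W/(m*K)


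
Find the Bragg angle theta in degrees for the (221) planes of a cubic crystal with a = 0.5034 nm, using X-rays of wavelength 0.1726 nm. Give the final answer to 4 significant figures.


d = a / sqrt(h^2+k^2+l^2)
d = 0.5034 / sqrt(9) = 0.1678 nm
lambda = 2*d*sin(theta)  =>  sin(theta) = lambda / (2*d)
sin(theta) = 0.1726 / (2 * 0.1678) = 0.514303
theta = 30.95 deg


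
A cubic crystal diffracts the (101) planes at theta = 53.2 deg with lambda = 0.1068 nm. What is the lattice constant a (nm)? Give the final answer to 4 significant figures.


d = lambda / (2*sin(theta))
d = 0.1068 / (2*sin(53.2 deg))
d = 0.066689 nm
a = d * sqrt(h^2+k^2+l^2) = 0.066689 * sqrt(2)
a = 0.09431 nm


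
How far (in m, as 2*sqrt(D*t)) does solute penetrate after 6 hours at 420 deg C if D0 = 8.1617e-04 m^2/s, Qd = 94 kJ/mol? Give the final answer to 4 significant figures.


Step 1: D = D0 * exp(-Qd/(R*T))
T = 693.15 K
D = 8.1617e-04 * exp(-94e3 / (8.314 * 693.15)) = 6.72729e-11 m^2/s
Step 2: L = 2*sqrt(D*t)
t = 6 h = 21600 s
L = 2*sqrt(6.72729e-11 * 21600) = 2.411e-03 m


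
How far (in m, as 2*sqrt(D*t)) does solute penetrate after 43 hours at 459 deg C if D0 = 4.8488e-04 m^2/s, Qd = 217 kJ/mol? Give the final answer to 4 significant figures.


Step 1: D = D0 * exp(-Qd/(R*T))
T = 732.15 K
D = 4.8488e-04 * exp(-217e3 / (8.314 * 732.15)) = 1.59731e-19 m^2/s
Step 2: L = 2*sqrt(D*t)
t = 43 h = 154800 s
L = 2*sqrt(1.59731e-19 * 154800) = 3.145e-07 m


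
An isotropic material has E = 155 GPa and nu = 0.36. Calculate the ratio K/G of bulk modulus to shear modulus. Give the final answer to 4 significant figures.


G = E / (2*(1+nu))
G = 155 / (2*(1+0.36)) = 56.9853 GPa
K = E / (3*(1-2*nu))
K = 155 / (3*(1-2*0.36)) = 184.524 GPa
K/G = 184.524 / 56.9853 = 3.238


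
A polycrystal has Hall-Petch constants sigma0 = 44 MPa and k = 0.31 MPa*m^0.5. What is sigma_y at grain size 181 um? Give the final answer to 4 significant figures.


sigma_y = sigma0 + k / sqrt(d)
d = 181 um = 1.81e-04 m
sigma_y = 44 + 0.31 / sqrt(1.81e-04)
sigma_y = 67.04 MPa


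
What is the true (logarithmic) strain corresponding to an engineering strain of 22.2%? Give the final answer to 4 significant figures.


epsilon_true = ln(1 + epsilon_eng)
epsilon_true = ln(1 + 0.222)
epsilon_true = 0.2005


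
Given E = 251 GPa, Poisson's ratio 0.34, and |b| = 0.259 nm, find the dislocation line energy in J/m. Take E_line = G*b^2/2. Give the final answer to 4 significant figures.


Step 1: G = E / (2*(1+nu))
G = 251 / (2*(1+0.34)) = 93.6567 GPa = 9.36567e+10 Pa
Step 2: E_line = G*b^2/2
b = 0.259 nm = 2.59e-10 m
E_line = 0.5 * 9.36567e+10 * (2.59e-10)^2 = 3.141e-09 J/m


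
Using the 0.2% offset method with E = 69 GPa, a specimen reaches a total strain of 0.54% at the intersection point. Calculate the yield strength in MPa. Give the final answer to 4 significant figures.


Offset strain = 0.002
Elastic strain at yield = total_strain - offset = 5.4e-03 - 0.002 = 3.4e-03
sigma_y = E * elastic_strain = 69000 * 3.4e-03
sigma_y = 234.6 MPa


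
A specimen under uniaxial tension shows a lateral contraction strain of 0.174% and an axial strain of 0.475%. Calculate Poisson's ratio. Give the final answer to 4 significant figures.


nu = -epsilon_lat / epsilon_axial
Lateral strain is contraction (negative), so using magnitudes:
nu = 0.174 / 0.475
nu = 0.3663


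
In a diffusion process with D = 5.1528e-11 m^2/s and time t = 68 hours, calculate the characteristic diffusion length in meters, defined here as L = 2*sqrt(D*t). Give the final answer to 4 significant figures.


t = 68 hr = 244800 s
Diffusion length = 2*sqrt(D*t)
= 2*sqrt(5.1528e-11 * 244800)
= 7.103e-03 m


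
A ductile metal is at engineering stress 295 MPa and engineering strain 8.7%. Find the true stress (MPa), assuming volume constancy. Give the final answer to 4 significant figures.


sigma_true = sigma_eng * (1 + epsilon_eng)
sigma_true = 295 * (1 + 0.087)
sigma_true = 320.7 MPa


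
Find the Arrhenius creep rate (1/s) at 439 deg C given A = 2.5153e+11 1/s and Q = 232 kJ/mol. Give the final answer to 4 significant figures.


rate = A * exp(-Q / (R*T))
T = 439 + 273.15 = 712.15 K
rate = 2.5153e+11 * exp(-232e3 / (8.314 * 712.15))
rate = 2.417e-06 1/s


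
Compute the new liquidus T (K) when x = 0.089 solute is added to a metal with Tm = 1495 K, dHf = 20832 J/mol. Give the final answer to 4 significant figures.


dT = R*Tm^2*x / dHf
dT = 8.314 * 1495^2 * 0.089 / 20832
dT = 79.3874 K
T_new = 1495 - 79.3874 = 1416 K


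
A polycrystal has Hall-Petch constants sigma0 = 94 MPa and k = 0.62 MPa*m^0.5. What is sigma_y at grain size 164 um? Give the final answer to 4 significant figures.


sigma_y = sigma0 + k / sqrt(d)
d = 164 um = 1.64e-04 m
sigma_y = 94 + 0.62 / sqrt(1.64e-04)
sigma_y = 142.4 MPa


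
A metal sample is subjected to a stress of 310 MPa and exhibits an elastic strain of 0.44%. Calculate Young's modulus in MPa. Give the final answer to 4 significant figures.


E = sigma / epsilon
epsilon = 0.44% = 4.4e-03
E = 310 / 4.4e-03
E = 70450 MPa


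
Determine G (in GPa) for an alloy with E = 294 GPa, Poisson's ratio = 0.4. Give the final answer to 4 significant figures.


G = E / (2*(1+nu))
G = 294 / (2*(1+0.4))
G = 105 GPa


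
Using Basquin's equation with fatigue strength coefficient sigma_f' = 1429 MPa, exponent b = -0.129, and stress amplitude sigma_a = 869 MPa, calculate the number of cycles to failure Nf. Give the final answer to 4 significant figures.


sigma_a = sigma_f' * (2*Nf)^b
2*Nf = (sigma_a / sigma_f')^(1/b)
2*Nf = (869 / 1429)^(1/-0.129)
2*Nf = 47.2623
Nf = 23.63 cycles


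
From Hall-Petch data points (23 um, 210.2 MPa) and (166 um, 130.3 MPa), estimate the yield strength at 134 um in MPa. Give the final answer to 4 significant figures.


sigma_y = sigma0 + k / sqrt(d)
1/sqrt(d1) = 1/sqrt(2.3e-05) = 208.514;  1/sqrt(d2) = 77.6151
k = (sigma1 - sigma2) / (1/sqrt(d1) - 1/sqrt(d2)) = (210.2 - 130.3) / (208.514 - 77.6151) = 0.610393 MPa*m^0.5
sigma0 = sigma1 - k/sqrt(d1) = 210.2 - 0.610393*208.514 = 82.9243 MPa
sigma_y(d3) = 82.9243 + 0.610393 / sqrt(1.34e-04) = 135.7 MPa


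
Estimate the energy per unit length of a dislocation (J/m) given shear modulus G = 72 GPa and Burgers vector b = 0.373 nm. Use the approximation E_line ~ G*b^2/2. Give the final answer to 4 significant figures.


E = G*b^2/2
b = 0.373 nm = 3.73e-10 m
G = 72 GPa = 7.2e+10 Pa
E = 0.5 * 7.2e+10 * (3.73e-10)^2
E = 5.009e-09 J/m


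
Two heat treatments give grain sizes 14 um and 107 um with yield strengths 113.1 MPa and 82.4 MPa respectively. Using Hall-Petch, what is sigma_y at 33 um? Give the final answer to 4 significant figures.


sigma_y = sigma0 + k / sqrt(d)
1/sqrt(d1) = 1/sqrt(1.4e-05) = 267.261;  1/sqrt(d2) = 96.6736
k = (sigma1 - sigma2) / (1/sqrt(d1) - 1/sqrt(d2)) = (113.1 - 82.4) / (267.261 - 96.6736) = 0.179966 MPa*m^0.5
sigma0 = sigma1 - k/sqrt(d1) = 113.1 - 0.179966*267.261 = 65.002 MPa
sigma_y(d3) = 65.002 + 0.179966 / sqrt(3.3e-05) = 96.33 MPa


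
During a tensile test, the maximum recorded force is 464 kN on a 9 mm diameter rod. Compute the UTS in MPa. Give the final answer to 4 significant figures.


A0 = pi*(d/2)^2 = pi*(9/2)^2 = 63.6173 mm^2
UTS = F_max / A0 = 464*1000 / 63.6173
UTS = 7294 MPa


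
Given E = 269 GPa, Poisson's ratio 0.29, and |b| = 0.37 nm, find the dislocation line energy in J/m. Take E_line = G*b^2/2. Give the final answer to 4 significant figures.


Step 1: G = E / (2*(1+nu))
G = 269 / (2*(1+0.29)) = 104.264 GPa = 1.04264e+11 Pa
Step 2: E_line = G*b^2/2
b = 0.37 nm = 3.7e-10 m
E_line = 0.5 * 1.04264e+11 * (3.7e-10)^2 = 7.137e-09 J/m


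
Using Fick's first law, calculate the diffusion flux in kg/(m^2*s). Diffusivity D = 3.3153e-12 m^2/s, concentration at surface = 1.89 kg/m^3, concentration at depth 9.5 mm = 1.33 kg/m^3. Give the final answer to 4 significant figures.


J = -D * (dC/dx) = D * (C1 - C2) / dx
J = 3.3153e-12 * (1.89 - 1.33) / 9.5e-03
J = 1.954e-10 kg/(m^2*s)


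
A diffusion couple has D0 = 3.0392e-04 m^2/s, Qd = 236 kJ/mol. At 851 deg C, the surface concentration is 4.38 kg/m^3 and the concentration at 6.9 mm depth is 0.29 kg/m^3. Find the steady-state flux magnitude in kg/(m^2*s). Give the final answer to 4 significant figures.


Step 1: D = D0 * exp(-Qd/(R*T))
T = 851 + 273.15 = 1124.15 K
D = 3.0392e-04 * exp(-236e3 / (8.314 * 1124.15)) = 3.28406e-15 m^2/s
Step 2: J = D * (C1 - C2) / dx
J = 3.28406e-15 * (4.38 - 0.29) / 6.9e-03
J = 1.947e-12 kg/(m^2*s)


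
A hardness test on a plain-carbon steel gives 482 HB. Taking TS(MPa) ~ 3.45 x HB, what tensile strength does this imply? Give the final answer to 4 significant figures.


TS (MPa) = 3.45 * HB
TS = 3.45 * 482
TS = 1663 MPa


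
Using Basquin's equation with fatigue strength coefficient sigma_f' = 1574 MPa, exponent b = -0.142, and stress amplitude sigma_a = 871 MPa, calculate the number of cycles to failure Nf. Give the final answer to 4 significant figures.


sigma_a = sigma_f' * (2*Nf)^b
2*Nf = (sigma_a / sigma_f')^(1/b)
2*Nf = (871 / 1574)^(1/-0.142)
2*Nf = 64.5304
Nf = 32.27 cycles


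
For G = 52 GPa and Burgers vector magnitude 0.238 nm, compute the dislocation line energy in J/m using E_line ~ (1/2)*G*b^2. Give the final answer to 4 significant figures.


E = G*b^2/2
b = 0.238 nm = 2.38e-10 m
G = 52 GPa = 5.2e+10 Pa
E = 0.5 * 5.2e+10 * (2.38e-10)^2
E = 1.473e-09 J/m


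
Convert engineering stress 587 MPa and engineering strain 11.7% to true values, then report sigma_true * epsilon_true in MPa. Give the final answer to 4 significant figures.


sigma_true = sigma_eng * (1 + epsilon_eng)
sigma_true = 587 * (1 + 0.117) = 655.679 MPa
epsilon_true = ln(1 + epsilon_eng)
epsilon_true = ln(1 + 0.117) = 0.110647
sigma_true * epsilon_true = 655.679 * 0.110647 = 72.55 MPa


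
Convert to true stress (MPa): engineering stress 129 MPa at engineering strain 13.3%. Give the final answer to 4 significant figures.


sigma_true = sigma_eng * (1 + epsilon_eng)
sigma_true = 129 * (1 + 0.133)
sigma_true = 146.2 MPa


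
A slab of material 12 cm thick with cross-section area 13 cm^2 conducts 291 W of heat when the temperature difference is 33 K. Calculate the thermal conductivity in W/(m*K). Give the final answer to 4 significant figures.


k = Q*L / (A*dT)
L = 0.12 m, A = 1.3e-03 m^2
k = 291 * 0.12 / (1.3e-03 * 33)
k = 814 W/(m*K)


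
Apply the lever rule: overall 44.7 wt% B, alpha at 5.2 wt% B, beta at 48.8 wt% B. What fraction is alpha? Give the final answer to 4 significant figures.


f_alpha = (C_beta - C0) / (C_beta - C_alpha)
f_alpha = (48.8 - 44.7) / (48.8 - 5.2)
f_alpha = 0.09404


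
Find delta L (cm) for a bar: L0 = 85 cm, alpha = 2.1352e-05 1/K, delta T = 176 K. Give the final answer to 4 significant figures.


dL = L0 * alpha * dT
dL = 85 * 2.1352e-05 * 176
dL = 0.3194 cm


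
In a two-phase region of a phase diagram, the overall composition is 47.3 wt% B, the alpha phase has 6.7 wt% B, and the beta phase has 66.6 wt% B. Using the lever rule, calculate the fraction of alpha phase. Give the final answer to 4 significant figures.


f_alpha = (C_beta - C0) / (C_beta - C_alpha)
f_alpha = (66.6 - 47.3) / (66.6 - 6.7)
f_alpha = 0.3222


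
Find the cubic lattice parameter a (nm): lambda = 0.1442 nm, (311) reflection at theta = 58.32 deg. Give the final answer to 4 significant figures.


d = lambda / (2*sin(theta))
d = 0.1442 / (2*sin(58.32 deg))
d = 0.0847244 nm
a = d * sqrt(h^2+k^2+l^2) = 0.0847244 * sqrt(11)
a = 0.281 nm


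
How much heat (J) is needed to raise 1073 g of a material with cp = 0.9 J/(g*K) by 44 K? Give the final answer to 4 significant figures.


Q = m * cp * dT
Q = 1073 * 0.9 * 44
Q = 42490 J


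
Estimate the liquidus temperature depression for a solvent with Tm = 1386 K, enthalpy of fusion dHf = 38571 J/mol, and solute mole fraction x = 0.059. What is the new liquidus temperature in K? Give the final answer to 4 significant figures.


dT = R*Tm^2*x / dHf
dT = 8.314 * 1386^2 * 0.059 / 38571
dT = 24.4302 K
T_new = 1386 - 24.4302 = 1362 K


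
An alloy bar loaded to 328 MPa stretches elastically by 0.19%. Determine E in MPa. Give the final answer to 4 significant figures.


E = sigma / epsilon
epsilon = 0.19% = 1.9e-03
E = 328 / 1.9e-03
E = 172600 MPa


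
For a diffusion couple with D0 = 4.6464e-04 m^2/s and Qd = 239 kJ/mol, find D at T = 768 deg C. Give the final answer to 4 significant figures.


D = D0 * exp(-Qd / (R*T))
T = 1041.15 K
D = 4.6464e-04 * exp(-239e3 / (8.314 * 1041.15))
D = 4.743e-16 m^2/s


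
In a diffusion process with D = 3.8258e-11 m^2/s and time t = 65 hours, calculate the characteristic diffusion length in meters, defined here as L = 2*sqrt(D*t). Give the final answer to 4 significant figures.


t = 65 hr = 234000 s
Diffusion length = 2*sqrt(D*t)
= 2*sqrt(3.8258e-11 * 234000)
= 5.984e-03 m


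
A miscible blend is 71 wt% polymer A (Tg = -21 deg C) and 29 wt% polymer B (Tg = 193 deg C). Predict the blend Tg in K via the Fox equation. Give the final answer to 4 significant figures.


1/Tg = w1/Tg1 + w2/Tg2 (in Kelvin)
Tg1 = 252.15 K, Tg2 = 466.15 K
1/Tg = 0.71/252.15 + 0.29/466.15
Tg = 290.9 K


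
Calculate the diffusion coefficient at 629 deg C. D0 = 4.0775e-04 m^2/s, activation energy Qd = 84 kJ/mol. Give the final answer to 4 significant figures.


D = D0 * exp(-Qd / (R*T))
T = 902.15 K
D = 4.0775e-04 * exp(-84e3 / (8.314 * 902.15))
D = 5.58e-09 m^2/s


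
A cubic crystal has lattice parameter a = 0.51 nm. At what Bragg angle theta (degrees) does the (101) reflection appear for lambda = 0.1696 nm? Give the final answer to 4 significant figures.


d = a / sqrt(h^2+k^2+l^2)
d = 0.51 / sqrt(2) = 0.360624 nm
lambda = 2*d*sin(theta)  =>  sin(theta) = lambda / (2*d)
sin(theta) = 0.1696 / (2 * 0.360624) = 0.235148
theta = 13.6 deg


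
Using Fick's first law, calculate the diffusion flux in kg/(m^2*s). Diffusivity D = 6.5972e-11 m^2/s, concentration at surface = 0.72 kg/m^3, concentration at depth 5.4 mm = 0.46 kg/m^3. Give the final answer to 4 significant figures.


J = -D * (dC/dx) = D * (C1 - C2) / dx
J = 6.5972e-11 * (0.72 - 0.46) / 5.4e-03
J = 3.176e-09 kg/(m^2*s)


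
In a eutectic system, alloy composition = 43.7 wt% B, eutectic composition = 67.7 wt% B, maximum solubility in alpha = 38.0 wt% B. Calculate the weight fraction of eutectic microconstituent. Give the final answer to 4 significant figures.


f_primary = (C_e - C0) / (C_e - C_alpha_max)
f_primary = (67.7 - 43.7) / (67.7 - 38.0)
f_primary = 0.808081
f_eutectic = 1 - 0.808081 = 0.1919


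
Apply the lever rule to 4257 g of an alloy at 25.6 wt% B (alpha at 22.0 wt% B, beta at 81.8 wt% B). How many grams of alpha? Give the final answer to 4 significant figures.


f_alpha = (C_beta - C0) / (C_beta - C_alpha)
f_alpha = (81.8 - 25.6) / (81.8 - 22.0) = 0.939799
m_alpha = f_alpha * m_total = 0.939799 * 4257 = 4001 g


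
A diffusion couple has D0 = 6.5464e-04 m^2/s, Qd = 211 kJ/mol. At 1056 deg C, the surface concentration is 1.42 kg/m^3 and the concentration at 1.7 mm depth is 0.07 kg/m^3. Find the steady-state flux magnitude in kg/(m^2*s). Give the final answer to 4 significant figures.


Step 1: D = D0 * exp(-Qd/(R*T))
T = 1056 + 273.15 = 1329.15 K
D = 6.5464e-04 * exp(-211e3 / (8.314 * 1329.15)) = 3.33853e-12 m^2/s
Step 2: J = D * (C1 - C2) / dx
J = 3.33853e-12 * (1.42 - 0.07) / 1.7e-03
J = 2.651e-09 kg/(m^2*s)


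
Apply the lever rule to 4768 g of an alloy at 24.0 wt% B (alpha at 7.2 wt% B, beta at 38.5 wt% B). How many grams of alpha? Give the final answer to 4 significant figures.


f_alpha = (C_beta - C0) / (C_beta - C_alpha)
f_alpha = (38.5 - 24.0) / (38.5 - 7.2) = 0.463259
m_alpha = f_alpha * m_total = 0.463259 * 4768 = 2209 g


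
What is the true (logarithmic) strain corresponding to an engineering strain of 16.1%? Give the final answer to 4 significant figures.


epsilon_true = ln(1 + epsilon_eng)
epsilon_true = ln(1 + 0.161)
epsilon_true = 0.1493


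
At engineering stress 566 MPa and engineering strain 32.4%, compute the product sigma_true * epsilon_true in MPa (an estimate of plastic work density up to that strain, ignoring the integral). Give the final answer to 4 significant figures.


sigma_true = sigma_eng * (1 + epsilon_eng)
sigma_true = 566 * (1 + 0.324) = 749.384 MPa
epsilon_true = ln(1 + epsilon_eng)
epsilon_true = ln(1 + 0.324) = 0.280657
sigma_true * epsilon_true = 749.384 * 0.280657 = 210.3 MPa


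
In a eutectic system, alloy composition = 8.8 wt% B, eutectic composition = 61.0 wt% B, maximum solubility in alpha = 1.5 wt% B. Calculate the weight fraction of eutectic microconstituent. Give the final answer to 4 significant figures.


f_primary = (C_e - C0) / (C_e - C_alpha_max)
f_primary = (61.0 - 8.8) / (61.0 - 1.5)
f_primary = 0.877311
f_eutectic = 1 - 0.877311 = 0.1227


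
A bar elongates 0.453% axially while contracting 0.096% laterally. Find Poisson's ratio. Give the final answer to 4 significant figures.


nu = -epsilon_lat / epsilon_axial
Lateral strain is contraction (negative), so using magnitudes:
nu = 0.096 / 0.453
nu = 0.2119


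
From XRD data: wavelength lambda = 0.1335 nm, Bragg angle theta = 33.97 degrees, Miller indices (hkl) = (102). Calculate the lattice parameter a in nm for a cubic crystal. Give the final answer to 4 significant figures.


d = lambda / (2*sin(theta))
d = 0.1335 / (2*sin(33.97 deg))
d = 0.119461 nm
a = d * sqrt(h^2+k^2+l^2) = 0.119461 * sqrt(5)
a = 0.2671 nm


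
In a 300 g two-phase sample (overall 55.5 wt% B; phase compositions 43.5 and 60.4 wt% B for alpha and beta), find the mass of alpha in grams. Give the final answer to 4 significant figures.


f_alpha = (C_beta - C0) / (C_beta - C_alpha)
f_alpha = (60.4 - 55.5) / (60.4 - 43.5) = 0.289941
m_alpha = f_alpha * m_total = 0.289941 * 300 = 86.98 g


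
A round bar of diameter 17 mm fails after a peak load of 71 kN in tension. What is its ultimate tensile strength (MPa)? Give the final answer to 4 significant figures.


A0 = pi*(d/2)^2 = pi*(17/2)^2 = 226.98 mm^2
UTS = F_max / A0 = 71*1000 / 226.98
UTS = 312.8 MPa


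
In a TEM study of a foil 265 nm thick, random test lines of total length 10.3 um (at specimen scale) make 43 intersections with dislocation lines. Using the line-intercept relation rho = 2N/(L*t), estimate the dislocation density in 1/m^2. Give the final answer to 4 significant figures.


rho = 2N / (L * t)
L = 10.3 um = 1.03e-05 m, t = 265 nm = 2.65e-07 m
rho = 2 * 43 / (1.03e-05 * 2.65e-07)
rho = 3.151e+13 1/m^2


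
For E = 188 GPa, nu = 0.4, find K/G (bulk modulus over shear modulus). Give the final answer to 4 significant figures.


G = E / (2*(1+nu))
G = 188 / (2*(1+0.4)) = 67.1429 GPa
K = E / (3*(1-2*nu))
K = 188 / (3*(1-2*0.4)) = 313.333 GPa
K/G = 313.333 / 67.1429 = 4.667


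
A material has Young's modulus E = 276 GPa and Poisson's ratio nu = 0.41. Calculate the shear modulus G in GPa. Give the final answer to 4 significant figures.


G = E / (2*(1+nu))
G = 276 / (2*(1+0.41))
G = 97.87 GPa


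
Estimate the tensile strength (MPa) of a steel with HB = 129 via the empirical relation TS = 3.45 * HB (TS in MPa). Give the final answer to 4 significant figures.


TS (MPa) = 3.45 * HB
TS = 3.45 * 129
TS = 445.1 MPa


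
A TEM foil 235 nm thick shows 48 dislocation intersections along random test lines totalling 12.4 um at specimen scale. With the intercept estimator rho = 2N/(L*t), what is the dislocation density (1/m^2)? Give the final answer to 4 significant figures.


rho = 2N / (L * t)
L = 12.4 um = 1.24e-05 m, t = 235 nm = 2.35e-07 m
rho = 2 * 48 / (1.24e-05 * 2.35e-07)
rho = 3.294e+13 1/m^2


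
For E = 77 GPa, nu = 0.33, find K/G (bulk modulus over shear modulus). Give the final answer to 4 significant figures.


G = E / (2*(1+nu))
G = 77 / (2*(1+0.33)) = 28.9474 GPa
K = E / (3*(1-2*nu))
K = 77 / (3*(1-2*0.33)) = 75.4902 GPa
K/G = 75.4902 / 28.9474 = 2.608


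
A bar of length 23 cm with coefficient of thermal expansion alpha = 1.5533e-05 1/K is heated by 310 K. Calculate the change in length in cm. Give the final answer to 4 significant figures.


dL = L0 * alpha * dT
dL = 23 * 1.5533e-05 * 310
dL = 0.1108 cm


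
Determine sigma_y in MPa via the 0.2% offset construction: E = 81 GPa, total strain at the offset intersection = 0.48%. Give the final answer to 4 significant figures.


Offset strain = 0.002
Elastic strain at yield = total_strain - offset = 4.8e-03 - 0.002 = 2.8e-03
sigma_y = E * elastic_strain = 81000 * 2.8e-03
sigma_y = 226.8 MPa


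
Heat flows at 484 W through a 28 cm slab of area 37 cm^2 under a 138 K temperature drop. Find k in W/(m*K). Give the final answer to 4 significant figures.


k = Q*L / (A*dT)
L = 0.28 m, A = 3.7e-03 m^2
k = 484 * 0.28 / (3.7e-03 * 138)
k = 265.4 W/(m*K)


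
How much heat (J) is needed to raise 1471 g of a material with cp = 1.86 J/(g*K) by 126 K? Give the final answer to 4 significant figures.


Q = m * cp * dT
Q = 1471 * 1.86 * 126
Q = 344700 J


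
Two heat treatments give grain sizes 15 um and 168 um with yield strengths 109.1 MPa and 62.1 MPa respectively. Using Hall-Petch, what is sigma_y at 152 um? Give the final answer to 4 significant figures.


sigma_y = sigma0 + k / sqrt(d)
1/sqrt(d1) = 1/sqrt(1.5e-05) = 258.199;  1/sqrt(d2) = 77.1517
k = (sigma1 - sigma2) / (1/sqrt(d1) - 1/sqrt(d2)) = (109.1 - 62.1) / (258.199 - 77.1517) = 0.259601 MPa*m^0.5
sigma0 = sigma1 - k/sqrt(d1) = 109.1 - 0.259601*258.199 = 42.0714 MPa
sigma_y(d3) = 42.0714 + 0.259601 / sqrt(1.52e-04) = 63.13 MPa


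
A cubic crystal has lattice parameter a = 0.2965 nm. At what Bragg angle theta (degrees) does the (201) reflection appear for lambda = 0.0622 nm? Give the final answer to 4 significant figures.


d = a / sqrt(h^2+k^2+l^2)
d = 0.2965 / sqrt(5) = 0.132599 nm
lambda = 2*d*sin(theta)  =>  sin(theta) = lambda / (2*d)
sin(theta) = 0.0622 / (2 * 0.132599) = 0.234542
theta = 13.56 deg


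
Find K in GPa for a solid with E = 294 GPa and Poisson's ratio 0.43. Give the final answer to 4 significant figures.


K = E / (3*(1-2*nu))
K = 294 / (3*(1-2*0.43))
K = 700 GPa


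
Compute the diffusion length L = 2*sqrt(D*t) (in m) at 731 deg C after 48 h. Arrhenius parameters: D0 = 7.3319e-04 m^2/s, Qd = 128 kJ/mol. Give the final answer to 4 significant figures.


Step 1: D = D0 * exp(-Qd/(R*T))
T = 1004.15 K
D = 7.3319e-04 * exp(-128e3 / (8.314 * 1004.15)) = 1.60907e-10 m^2/s
Step 2: L = 2*sqrt(D*t)
t = 48 h = 172800 s
L = 2*sqrt(1.60907e-10 * 172800) = 0.01055 m


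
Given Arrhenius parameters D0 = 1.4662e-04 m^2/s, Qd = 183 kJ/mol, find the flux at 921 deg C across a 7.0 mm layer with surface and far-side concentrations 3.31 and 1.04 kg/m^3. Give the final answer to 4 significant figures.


Step 1: D = D0 * exp(-Qd/(R*T))
T = 921 + 273.15 = 1194.15 K
D = 1.4662e-04 * exp(-183e3 / (8.314 * 1194.15)) = 1.4491e-12 m^2/s
Step 2: J = D * (C1 - C2) / dx
J = 1.4491e-12 * (3.31 - 1.04) / 7e-03
J = 4.699e-10 kg/(m^2*s)


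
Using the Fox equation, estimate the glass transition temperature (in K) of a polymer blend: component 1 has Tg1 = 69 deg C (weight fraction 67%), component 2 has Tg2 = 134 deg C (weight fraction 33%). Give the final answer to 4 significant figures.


1/Tg = w1/Tg1 + w2/Tg2 (in Kelvin)
Tg1 = 342.15 K, Tg2 = 407.15 K
1/Tg = 0.67/342.15 + 0.33/407.15
Tg = 361.2 K


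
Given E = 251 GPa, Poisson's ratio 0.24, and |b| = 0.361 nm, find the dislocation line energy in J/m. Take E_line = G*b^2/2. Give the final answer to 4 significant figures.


Step 1: G = E / (2*(1+nu))
G = 251 / (2*(1+0.24)) = 101.21 GPa = 1.0121e+11 Pa
Step 2: E_line = G*b^2/2
b = 0.361 nm = 3.61e-10 m
E_line = 0.5 * 1.0121e+11 * (3.61e-10)^2 = 6.595e-09 J/m


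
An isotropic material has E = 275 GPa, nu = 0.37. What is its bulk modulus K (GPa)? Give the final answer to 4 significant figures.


K = E / (3*(1-2*nu))
K = 275 / (3*(1-2*0.37))
K = 352.6 GPa


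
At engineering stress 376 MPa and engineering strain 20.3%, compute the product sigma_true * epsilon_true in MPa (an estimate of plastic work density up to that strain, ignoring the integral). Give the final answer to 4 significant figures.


sigma_true = sigma_eng * (1 + epsilon_eng)
sigma_true = 376 * (1 + 0.203) = 452.328 MPa
epsilon_true = ln(1 + epsilon_eng)
epsilon_true = ln(1 + 0.203) = 0.184818
sigma_true * epsilon_true = 452.328 * 0.184818 = 83.6 MPa


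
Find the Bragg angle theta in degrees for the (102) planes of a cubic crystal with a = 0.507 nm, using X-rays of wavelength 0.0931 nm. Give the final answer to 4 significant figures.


d = a / sqrt(h^2+k^2+l^2)
d = 0.507 / sqrt(5) = 0.226737 nm
lambda = 2*d*sin(theta)  =>  sin(theta) = lambda / (2*d)
sin(theta) = 0.0931 / (2 * 0.226737) = 0.205304
theta = 11.85 deg


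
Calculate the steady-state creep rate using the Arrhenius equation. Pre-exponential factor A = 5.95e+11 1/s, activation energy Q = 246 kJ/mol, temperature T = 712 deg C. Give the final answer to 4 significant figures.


rate = A * exp(-Q / (R*T))
T = 712 + 273.15 = 985.15 K
rate = 5.95e+11 * exp(-246e3 / (8.314 * 985.15))
rate = 0.05378 1/s


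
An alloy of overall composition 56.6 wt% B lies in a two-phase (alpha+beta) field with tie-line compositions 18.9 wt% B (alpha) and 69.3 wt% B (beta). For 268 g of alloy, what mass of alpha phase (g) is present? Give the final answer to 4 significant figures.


f_alpha = (C_beta - C0) / (C_beta - C_alpha)
f_alpha = (69.3 - 56.6) / (69.3 - 18.9) = 0.251984
m_alpha = f_alpha * m_total = 0.251984 * 268 = 67.53 g


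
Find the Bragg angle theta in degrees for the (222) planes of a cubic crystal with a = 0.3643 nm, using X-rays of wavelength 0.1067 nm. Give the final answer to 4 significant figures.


d = a / sqrt(h^2+k^2+l^2)
d = 0.3643 / sqrt(12) = 0.105164 nm
lambda = 2*d*sin(theta)  =>  sin(theta) = lambda / (2*d)
sin(theta) = 0.1067 / (2 * 0.105164) = 0.507301
theta = 30.48 deg


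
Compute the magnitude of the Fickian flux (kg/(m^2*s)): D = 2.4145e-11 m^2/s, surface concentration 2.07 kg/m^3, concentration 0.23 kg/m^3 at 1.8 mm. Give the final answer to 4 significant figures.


J = -D * (dC/dx) = D * (C1 - C2) / dx
J = 2.4145e-11 * (2.07 - 0.23) / 1.8e-03
J = 2.468e-08 kg/(m^2*s)


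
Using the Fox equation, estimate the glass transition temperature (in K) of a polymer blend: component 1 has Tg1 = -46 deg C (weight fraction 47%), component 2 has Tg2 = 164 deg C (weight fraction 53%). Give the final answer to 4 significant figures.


1/Tg = w1/Tg1 + w2/Tg2 (in Kelvin)
Tg1 = 227.15 K, Tg2 = 437.15 K
1/Tg = 0.47/227.15 + 0.53/437.15
Tg = 304.7 K


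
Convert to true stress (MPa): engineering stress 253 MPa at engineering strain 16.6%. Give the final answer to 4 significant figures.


sigma_true = sigma_eng * (1 + epsilon_eng)
sigma_true = 253 * (1 + 0.166)
sigma_true = 295 MPa


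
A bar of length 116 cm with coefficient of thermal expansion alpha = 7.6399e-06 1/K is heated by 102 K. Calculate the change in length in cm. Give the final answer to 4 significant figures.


dL = L0 * alpha * dT
dL = 116 * 7.6399e-06 * 102
dL = 0.0904 cm


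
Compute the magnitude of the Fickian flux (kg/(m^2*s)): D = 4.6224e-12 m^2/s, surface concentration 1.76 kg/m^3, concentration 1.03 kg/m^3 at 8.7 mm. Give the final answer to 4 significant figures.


J = -D * (dC/dx) = D * (C1 - C2) / dx
J = 4.6224e-12 * (1.76 - 1.03) / 8.7e-03
J = 3.879e-10 kg/(m^2*s)


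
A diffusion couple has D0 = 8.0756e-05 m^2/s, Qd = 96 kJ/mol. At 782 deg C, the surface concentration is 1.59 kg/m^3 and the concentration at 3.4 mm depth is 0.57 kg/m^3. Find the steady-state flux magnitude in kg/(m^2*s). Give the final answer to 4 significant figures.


Step 1: D = D0 * exp(-Qd/(R*T))
T = 782 + 273.15 = 1055.15 K
D = 8.0756e-05 * exp(-96e3 / (8.314 * 1055.15)) = 1.42749e-09 m^2/s
Step 2: J = D * (C1 - C2) / dx
J = 1.42749e-09 * (1.59 - 0.57) / 3.4e-03
J = 4.282e-07 kg/(m^2*s)


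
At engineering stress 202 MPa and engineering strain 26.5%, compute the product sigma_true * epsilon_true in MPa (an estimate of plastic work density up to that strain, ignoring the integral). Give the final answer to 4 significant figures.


sigma_true = sigma_eng * (1 + epsilon_eng)
sigma_true = 202 * (1 + 0.265) = 255.53 MPa
epsilon_true = ln(1 + epsilon_eng)
epsilon_true = ln(1 + 0.265) = 0.235072
sigma_true * epsilon_true = 255.53 * 0.235072 = 60.07 MPa


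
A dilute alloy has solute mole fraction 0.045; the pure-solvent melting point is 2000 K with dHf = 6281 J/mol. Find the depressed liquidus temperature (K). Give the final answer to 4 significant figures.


dT = R*Tm^2*x / dHf
dT = 8.314 * 2000^2 * 0.045 / 6281
dT = 238.261 K
T_new = 2000 - 238.261 = 1762 K


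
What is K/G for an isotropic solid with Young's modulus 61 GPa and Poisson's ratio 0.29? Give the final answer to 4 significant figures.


G = E / (2*(1+nu))
G = 61 / (2*(1+0.29)) = 23.6434 GPa
K = E / (3*(1-2*nu))
K = 61 / (3*(1-2*0.29)) = 48.4127 GPa
K/G = 48.4127 / 23.6434 = 2.048


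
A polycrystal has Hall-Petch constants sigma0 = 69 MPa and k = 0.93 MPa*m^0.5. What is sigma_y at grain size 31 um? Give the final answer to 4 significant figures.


sigma_y = sigma0 + k / sqrt(d)
d = 31 um = 3.1e-05 m
sigma_y = 69 + 0.93 / sqrt(3.1e-05)
sigma_y = 236 MPa


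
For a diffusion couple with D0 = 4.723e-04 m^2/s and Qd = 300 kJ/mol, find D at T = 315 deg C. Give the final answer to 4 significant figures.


D = D0 * exp(-Qd / (R*T))
T = 588.15 K
D = 4.723e-04 * exp(-300e3 / (8.314 * 588.15))
D = 1.071e-30 m^2/s


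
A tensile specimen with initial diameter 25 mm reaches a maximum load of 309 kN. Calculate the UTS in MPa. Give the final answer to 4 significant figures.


A0 = pi*(d/2)^2 = pi*(25/2)^2 = 490.874 mm^2
UTS = F_max / A0 = 309*1000 / 490.874
UTS = 629.5 MPa


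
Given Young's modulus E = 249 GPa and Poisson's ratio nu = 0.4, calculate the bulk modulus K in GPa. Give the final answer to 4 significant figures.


K = E / (3*(1-2*nu))
K = 249 / (3*(1-2*0.4))
K = 415 GPa


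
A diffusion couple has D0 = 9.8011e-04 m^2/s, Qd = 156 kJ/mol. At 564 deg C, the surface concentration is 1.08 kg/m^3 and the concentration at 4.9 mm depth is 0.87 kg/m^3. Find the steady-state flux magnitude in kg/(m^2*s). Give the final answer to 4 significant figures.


Step 1: D = D0 * exp(-Qd/(R*T))
T = 564 + 273.15 = 837.15 K
D = 9.8011e-04 * exp(-156e3 / (8.314 * 837.15)) = 1.80792e-13 m^2/s
Step 2: J = D * (C1 - C2) / dx
J = 1.80792e-13 * (1.08 - 0.87) / 4.9e-03
J = 7.748e-12 kg/(m^2*s)


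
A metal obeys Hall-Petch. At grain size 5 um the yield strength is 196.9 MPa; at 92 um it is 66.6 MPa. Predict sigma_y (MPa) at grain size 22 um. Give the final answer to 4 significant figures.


sigma_y = sigma0 + k / sqrt(d)
1/sqrt(d1) = 1/sqrt(5e-06) = 447.214;  1/sqrt(d2) = 104.257
k = (sigma1 - sigma2) / (1/sqrt(d1) - 1/sqrt(d2)) = (196.9 - 66.6) / (447.214 - 104.257) = 0.379932 MPa*m^0.5
sigma0 = sigma1 - k/sqrt(d1) = 196.9 - 0.379932*447.214 = 26.9894 MPa
sigma_y(d3) = 26.9894 + 0.379932 / sqrt(2.2e-05) = 108 MPa


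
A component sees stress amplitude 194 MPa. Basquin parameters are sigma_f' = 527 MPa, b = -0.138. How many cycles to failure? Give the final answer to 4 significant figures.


sigma_a = sigma_f' * (2*Nf)^b
2*Nf = (sigma_a / sigma_f')^(1/b)
2*Nf = (194 / 527)^(1/-0.138)
2*Nf = 1396.34
Nf = 698.2 cycles


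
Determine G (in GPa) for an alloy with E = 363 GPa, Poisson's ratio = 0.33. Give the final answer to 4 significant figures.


G = E / (2*(1+nu))
G = 363 / (2*(1+0.33))
G = 136.5 GPa


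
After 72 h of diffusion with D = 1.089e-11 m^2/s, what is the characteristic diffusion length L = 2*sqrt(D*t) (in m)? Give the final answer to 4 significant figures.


t = 72 hr = 259200 s
Diffusion length = 2*sqrt(D*t)
= 2*sqrt(1.089e-11 * 259200)
= 3.36e-03 m


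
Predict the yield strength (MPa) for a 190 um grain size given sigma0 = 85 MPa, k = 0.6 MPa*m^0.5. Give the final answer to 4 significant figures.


sigma_y = sigma0 + k / sqrt(d)
d = 190 um = 1.9e-04 m
sigma_y = 85 + 0.6 / sqrt(1.9e-04)
sigma_y = 128.5 MPa


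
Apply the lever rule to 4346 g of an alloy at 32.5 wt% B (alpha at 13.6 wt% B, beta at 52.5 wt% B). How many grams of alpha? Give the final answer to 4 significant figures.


f_alpha = (C_beta - C0) / (C_beta - C_alpha)
f_alpha = (52.5 - 32.5) / (52.5 - 13.6) = 0.514139
m_alpha = f_alpha * m_total = 0.514139 * 4346 = 2234 g
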